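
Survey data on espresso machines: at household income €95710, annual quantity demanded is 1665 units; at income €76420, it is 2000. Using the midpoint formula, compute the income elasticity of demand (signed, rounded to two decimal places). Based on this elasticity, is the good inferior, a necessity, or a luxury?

%ΔQ = (2000 − 1665)/[( 1665 + 2000)/2] = 335/1832.5 = 0.182810…
%ΔIncome = (76420 − 95710)/[( 95710 + 76420)/2] = -19290/86065 = -0.224132…
E_income = (335/1832.5) / (-19290/86065) = -0.8156…
E_income < 0 ⇒ inferior good.

-0.82; inferior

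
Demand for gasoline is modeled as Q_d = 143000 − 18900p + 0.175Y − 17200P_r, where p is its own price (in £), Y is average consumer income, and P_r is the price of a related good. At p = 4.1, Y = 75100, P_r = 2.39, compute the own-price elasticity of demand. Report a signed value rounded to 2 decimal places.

At the given values, Q_d = 143000 − 18900(4.1) + 0.175(75100) − 17200(2.39) = 37544.5.
∂Q_d/∂p = −18900.
E = (-18900) × (4.1/37544.5) = -2.0639…

-2.06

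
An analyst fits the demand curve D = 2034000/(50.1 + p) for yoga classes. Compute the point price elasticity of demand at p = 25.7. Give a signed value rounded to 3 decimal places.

dD/dp = −2034000/(50.1 + p)² = -354.008. At p = 25.7, D = 26833.8.
Ed = (dD/dp)·(p/D) = (-354.008) × (25.7/26833.8) = -0.33905…

-0.339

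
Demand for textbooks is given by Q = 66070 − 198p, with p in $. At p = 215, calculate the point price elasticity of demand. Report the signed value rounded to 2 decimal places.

dQ/dp = −198. At p = 215, Q = 66070 − 198(215) = 23500.
Ed = (dQ/dp)·(p/Q) = −198 × (215/23500) = -1.8114…

-1.81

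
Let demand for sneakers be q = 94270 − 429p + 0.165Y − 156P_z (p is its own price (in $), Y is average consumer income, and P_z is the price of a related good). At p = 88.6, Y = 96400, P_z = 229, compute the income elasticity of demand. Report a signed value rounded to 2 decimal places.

0.44

At the given values, q = 94270 − 429(88.6) + 0.165(96400) − 156(229) = 36442.6.
∂q/∂Y = 0.165.
E = (0.165) × (96400/36442.6) = 0.4364…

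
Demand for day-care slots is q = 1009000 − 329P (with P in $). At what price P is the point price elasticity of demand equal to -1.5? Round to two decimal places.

Ed = −329P/(1009000 − 329P). Set this equal to -1.5:
329P = 1.5·(1009000 − 329P) ⇒ 329P(1 + 1.5) = 1.5·1009000
P = 1.5·1009000 / (329·2.5) = 1840.1215…

1840.12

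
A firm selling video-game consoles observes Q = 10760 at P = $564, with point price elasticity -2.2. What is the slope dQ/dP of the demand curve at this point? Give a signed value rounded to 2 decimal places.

Ed = (dQ/dP)·(P/Q) ⇒ dQ/dP = Ed·Q/P = (-2.2)·10760/564 = -41.9716…

-41.97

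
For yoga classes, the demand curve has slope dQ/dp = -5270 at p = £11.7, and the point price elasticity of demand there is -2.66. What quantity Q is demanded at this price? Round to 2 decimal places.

Ed = (dQ/dp)·(p/Q) ⇒ Q = (dQ/dp)·p/Ed = (-5270)·11.7/(-2.66) = 23180.0751…

23180.08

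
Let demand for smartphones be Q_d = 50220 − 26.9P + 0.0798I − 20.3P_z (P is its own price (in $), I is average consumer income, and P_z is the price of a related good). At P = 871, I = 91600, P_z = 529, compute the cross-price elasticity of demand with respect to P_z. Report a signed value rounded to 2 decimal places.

-0.46

At the given values, Q_d = 50220 − 26.9(871) + 0.0798(91600) − 20.3(529) = 23361.08.
∂Q_d/∂P_z = -20.3.
E = (-20.3) × (529/23361.08) = -0.4596…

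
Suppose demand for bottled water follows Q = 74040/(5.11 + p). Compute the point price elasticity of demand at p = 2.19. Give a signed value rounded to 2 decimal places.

-0.30

dQ/dp = −74040/(5.11 + p)² = -1389.38. At p = 2.19, Q = 10142.5.
Ed = (dQ/dp)·(p/Q) = (-1389.38) × (2.19/10142.5) = -0.3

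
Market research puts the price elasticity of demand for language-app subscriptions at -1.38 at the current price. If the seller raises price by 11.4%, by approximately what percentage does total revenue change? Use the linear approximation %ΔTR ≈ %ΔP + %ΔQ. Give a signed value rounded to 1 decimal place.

%ΔQ ≈ Ed × %ΔP = (-1.38) × (+11.4%) = -15.7320%
%ΔTR ≈ %ΔP + %ΔQ = (+11.4%) + (-15.7320%) = -4.3320%

-4.3%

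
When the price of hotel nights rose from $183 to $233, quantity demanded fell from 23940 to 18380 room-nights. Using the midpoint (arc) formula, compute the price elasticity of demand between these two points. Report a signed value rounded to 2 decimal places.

-1.09

%ΔQ = (18380 − 23940) / [(23940 + 18380)/2] = -5560/21160 = -0.262759…
%ΔP = (233 − 183) / [(183 + 233)/2] = 50/208 = 0.240384…
Arc Ed = %ΔQ / %ΔP = (-5560/21160) / (50/208) = -1.0930…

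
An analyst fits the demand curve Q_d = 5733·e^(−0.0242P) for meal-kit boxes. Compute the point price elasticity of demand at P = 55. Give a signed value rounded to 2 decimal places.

dQ_d/dP = −0.0242·Q_d = -36.6565. At P = 55, Q_d = 1514.73.
Ed = (dQ_d/dP)·(P/Q_d) = (-36.6565) × (55/1514.73) = -1.331

-1.33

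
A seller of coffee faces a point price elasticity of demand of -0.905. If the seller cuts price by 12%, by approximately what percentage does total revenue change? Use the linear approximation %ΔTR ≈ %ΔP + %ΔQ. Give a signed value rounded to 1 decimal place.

-1.1%

%ΔQ ≈ Ed × %ΔP = (-0.905) × (-12%) = +10.8600%
%ΔTR ≈ %ΔP + %ΔQ = (-12%) + (+10.8600%) = -1.1400%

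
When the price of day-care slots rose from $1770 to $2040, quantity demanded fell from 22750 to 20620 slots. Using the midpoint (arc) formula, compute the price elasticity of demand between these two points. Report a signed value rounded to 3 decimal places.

-0.693

%ΔQ = (20620 − 22750) / [(22750 + 20620)/2] = -2130/21685 = -0.098224…
%ΔP = (2040 − 1770) / [(1770 + 2040)/2] = 270/1905 = 0.141732…
Arc Ed = %ΔQ / %ΔP = (-2130/21685) / (270/1905) = -0.69302…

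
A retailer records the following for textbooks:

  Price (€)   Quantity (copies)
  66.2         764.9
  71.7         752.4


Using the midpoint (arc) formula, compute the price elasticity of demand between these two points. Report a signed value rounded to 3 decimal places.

%ΔQ = (752.4 − 764.9) / [(764.9 + 752.4)/2] = -12.5/758.65 = -0.016476…
%ΔP = (71.7 − 66.2) / [(66.2 + 71.7)/2] = 5.5/68.95 = 0.079767…
Arc Ed = %ΔQ / %ΔP = (-12.5/758.65) / (5.5/68.95) = -0.20655…

-0.207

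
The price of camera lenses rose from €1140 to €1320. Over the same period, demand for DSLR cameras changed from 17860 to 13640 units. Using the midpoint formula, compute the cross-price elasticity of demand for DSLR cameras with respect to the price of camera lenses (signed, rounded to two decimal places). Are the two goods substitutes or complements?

%ΔQ_{DSLR cameras} = (13640 − 17860)/avg = -4220/15750 = -0.267936…
%ΔP_{camera lenses} = (1320 − 1140)/avg = 180/1230 = 0.146341…
E_cross = (-4220/15750) / (180/1230) = -1.8308…
E_cross < 0 ⇒ the goods are complements.

-1.83; complements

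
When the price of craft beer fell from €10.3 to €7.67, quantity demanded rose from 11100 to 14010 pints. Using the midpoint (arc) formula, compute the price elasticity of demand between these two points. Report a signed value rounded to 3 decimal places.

%ΔQ = (14010 − 11100) / [(11100 + 14010)/2] = 2910/12555 = 0.231780…
%ΔP = (7.67 − 10.3) / [(10.3 + 7.67)/2] = -2.63/8.985 = -0.292710…
Arc Ed = %ΔQ / %ΔP = (2910/12555) / (-2.63/8.985) = -0.79184…

-0.792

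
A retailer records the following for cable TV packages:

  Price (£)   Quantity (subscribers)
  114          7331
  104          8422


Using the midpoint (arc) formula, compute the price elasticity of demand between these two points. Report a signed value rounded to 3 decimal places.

%ΔQ = (8422 − 7331) / [(7331 + 8422)/2] = 1091/7876.5 = 0.138513…
%ΔP = (104 − 114) / [(114 + 104)/2] = -10/109 = -0.091743…
Arc Ed = %ΔQ / %ΔP = (1091/7876.5) / (-10/109) = -1.50979…

-1.510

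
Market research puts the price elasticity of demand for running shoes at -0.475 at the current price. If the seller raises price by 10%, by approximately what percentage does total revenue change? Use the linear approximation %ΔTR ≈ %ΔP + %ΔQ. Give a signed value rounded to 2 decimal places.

+5.25%

%ΔQ ≈ Ed × %ΔP = (-0.475) × (+10%) = -4.7500%
%ΔTR ≈ %ΔP + %ΔQ = (+10%) + (-4.7500%) = +5.2500%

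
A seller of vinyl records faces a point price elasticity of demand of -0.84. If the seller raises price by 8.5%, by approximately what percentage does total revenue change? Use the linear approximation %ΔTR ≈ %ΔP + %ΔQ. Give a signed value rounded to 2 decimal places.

%ΔQ ≈ Ed × %ΔP = (-0.84) × (+8.5%) = -7.1400%
%ΔTR ≈ %ΔP + %ΔQ = (+8.5%) + (-7.1400%) = +1.3600%

+1.36%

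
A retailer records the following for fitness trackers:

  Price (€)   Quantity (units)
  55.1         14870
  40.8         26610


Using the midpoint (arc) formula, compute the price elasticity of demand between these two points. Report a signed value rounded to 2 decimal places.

-1.90

%ΔQ = (26610 − 14870) / [(14870 + 26610)/2] = 11740/20740 = 0.566055…
%ΔP = (40.8 − 55.1) / [(55.1 + 40.8)/2] = -14.3/47.95 = -0.298227…
Arc Ed = %ΔQ / %ΔP = (11740/20740) / (-14.3/47.95) = -1.8980…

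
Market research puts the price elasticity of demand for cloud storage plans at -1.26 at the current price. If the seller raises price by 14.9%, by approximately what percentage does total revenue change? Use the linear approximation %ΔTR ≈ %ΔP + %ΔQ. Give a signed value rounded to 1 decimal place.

%ΔQ ≈ Ed × %ΔP = (-1.26) × (+14.9%) = -18.7740%
%ΔTR ≈ %ΔP + %ΔQ = (+14.9%) + (-18.7740%) = -3.8740%

-3.9%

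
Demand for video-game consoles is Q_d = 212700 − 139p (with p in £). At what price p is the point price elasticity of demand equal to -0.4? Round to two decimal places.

Ed = −139p/(212700 − 139p). Set this equal to -0.4:
139p = 0.4·(212700 − 139p) ⇒ 139p(1 + 0.4) = 0.4·212700
p = 0.4·212700 / (139·1.4) = 437.2045…

437.20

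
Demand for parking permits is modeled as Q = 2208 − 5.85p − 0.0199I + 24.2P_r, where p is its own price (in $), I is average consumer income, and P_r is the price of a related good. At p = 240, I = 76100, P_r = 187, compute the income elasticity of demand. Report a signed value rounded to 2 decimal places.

At the given values, Q = 2208 − 5.85(240) − 0.0199(76100) + 24.2(187) = 3815.01.
∂Q/∂I = -0.0199.
E = (-0.0199) × (76100/3815.01) = -0.3969…

-0.40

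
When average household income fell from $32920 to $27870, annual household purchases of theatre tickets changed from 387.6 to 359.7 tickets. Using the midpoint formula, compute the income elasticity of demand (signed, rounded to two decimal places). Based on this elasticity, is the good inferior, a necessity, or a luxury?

%ΔQ = (359.7 − 387.6)/[( 387.6 + 359.7)/2] = -27.9/373.65 = -0.074668…
%ΔIncome = (27870 − 32920)/[( 32920 + 27870)/2] = -5050/30395 = -0.166145…
E_income = (-27.9/373.65) / (-5050/30395) = 0.4494…
0 < E_income < 1 ⇒ normal good, necessity.

0.45; necessity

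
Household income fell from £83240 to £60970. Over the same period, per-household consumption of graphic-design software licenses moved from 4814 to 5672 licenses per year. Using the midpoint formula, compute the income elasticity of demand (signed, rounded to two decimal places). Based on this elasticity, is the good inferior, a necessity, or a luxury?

%ΔQ = (5672 − 4814)/[( 4814 + 5672)/2] = 858/5243 = 0.163646…
%ΔIncome = (60970 − 83240)/[( 83240 + 60970)/2] = -22270/72105 = -0.308855…
E_income = (858/5243) / (-22270/72105) = -0.5298…
E_income < 0 ⇒ inferior good.

-0.53; inferior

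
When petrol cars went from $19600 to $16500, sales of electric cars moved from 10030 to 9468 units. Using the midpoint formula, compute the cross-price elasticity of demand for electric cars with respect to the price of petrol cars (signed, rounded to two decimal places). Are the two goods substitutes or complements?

0.34; substitutes

%ΔQ_{electric cars} = (9468 − 10030)/avg = -562/9749 = -0.057646…
%ΔP_{petrol cars} = (16500 − 19600)/avg = -3100/18050 = -0.171745…
E_cross = (-562/9749) / (-3100/18050) = 0.3356…
E_cross > 0 ⇒ the goods are substitutes.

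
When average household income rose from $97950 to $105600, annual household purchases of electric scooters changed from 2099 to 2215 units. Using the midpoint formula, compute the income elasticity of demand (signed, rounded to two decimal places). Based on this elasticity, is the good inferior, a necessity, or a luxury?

%ΔQ = (2215 − 2099)/[( 2099 + 2215)/2] = 116/2157 = 0.053778…
%ΔIncome = (105600 − 97950)/[( 97950 + 105600)/2] = 7650/101775 = 0.075165…
E_income = (116/2157) / (7650/101775) = 0.7154…
0 < E_income < 1 ⇒ normal good, necessity.

0.72; necessity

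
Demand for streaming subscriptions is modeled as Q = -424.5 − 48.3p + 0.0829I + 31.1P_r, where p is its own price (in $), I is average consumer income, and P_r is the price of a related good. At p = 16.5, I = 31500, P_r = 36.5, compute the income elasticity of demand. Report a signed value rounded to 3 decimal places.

1.034

At the given values, Q = -424.5 − 48.3(16.5) + 0.0829(31500) + 31.1(36.5) = 2525.05.
∂Q/∂I = 0.0829.
E = (0.0829) × (31500/2525.05) = 1.03417…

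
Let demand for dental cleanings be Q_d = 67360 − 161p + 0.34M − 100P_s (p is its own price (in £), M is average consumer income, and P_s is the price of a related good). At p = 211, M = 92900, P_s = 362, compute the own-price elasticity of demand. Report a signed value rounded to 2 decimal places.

At the given values, Q_d = 67360 − 161(211) + 0.34(92900) − 100(362) = 28775.
∂Q_d/∂p = −161.
E = (-161) × (211/28775) = -1.1805…

-1.18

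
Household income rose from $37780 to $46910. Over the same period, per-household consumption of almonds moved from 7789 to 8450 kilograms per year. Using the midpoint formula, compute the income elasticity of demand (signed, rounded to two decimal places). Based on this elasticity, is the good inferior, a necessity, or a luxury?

0.38; necessity

%ΔQ = (8450 − 7789)/[( 7789 + 8450)/2] = 661/8119.5 = 0.081408…
%ΔIncome = (46910 − 37780)/[( 37780 + 46910)/2] = 9130/42345 = 0.215609…
E_income = (661/8119.5) / (9130/42345) = 0.3775…
0 < E_income < 1 ⇒ normal good, necessity.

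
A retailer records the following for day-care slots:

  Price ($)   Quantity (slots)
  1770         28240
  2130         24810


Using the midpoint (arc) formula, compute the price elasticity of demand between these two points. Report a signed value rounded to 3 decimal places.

%ΔQ = (24810 − 28240) / [(28240 + 24810)/2] = -3430/26525 = -0.129311…
%ΔP = (2130 − 1770) / [(1770 + 2130)/2] = 360/1950 = 0.184615…
Arc Ed = %ΔQ / %ΔP = (-3430/26525) / (360/1950) = -0.70043…

-0.700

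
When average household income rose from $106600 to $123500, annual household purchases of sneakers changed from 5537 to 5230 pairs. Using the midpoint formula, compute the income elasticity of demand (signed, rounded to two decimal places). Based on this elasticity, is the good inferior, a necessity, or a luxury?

-0.39; inferior

%ΔQ = (5230 − 5537)/[( 5537 + 5230)/2] = -307/5383.5 = -0.057026…
%ΔIncome = (123500 − 106600)/[( 106600 + 123500)/2] = 16900/115050 = 0.146892…
E_income = (-307/5383.5) / (16900/115050) = -0.3882…
E_income < 0 ⇒ inferior good.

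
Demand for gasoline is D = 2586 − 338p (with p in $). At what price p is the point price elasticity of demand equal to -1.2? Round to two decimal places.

4.17

Ed = −338p/(2586 − 338p). Set this equal to -1.2:
338p = 1.2·(2586 − 338p) ⇒ 338p(1 + 1.2) = 1.2·2586
p = 1.2·2586 / (338·2.2) = 4.1732…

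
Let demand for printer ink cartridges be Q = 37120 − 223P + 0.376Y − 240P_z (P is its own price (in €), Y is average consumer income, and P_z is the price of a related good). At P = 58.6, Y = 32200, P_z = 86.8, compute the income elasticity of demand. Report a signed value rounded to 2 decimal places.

At the given values, Q = 37120 − 223(58.6) + 0.376(32200) − 240(86.8) = 15327.4.
∂Q/∂Y = 0.376.
E = (0.376) × (32200/15327.4) = 0.7899…

0.79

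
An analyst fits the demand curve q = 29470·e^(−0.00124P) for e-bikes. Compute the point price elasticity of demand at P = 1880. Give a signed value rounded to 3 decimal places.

-2.331

dq/dP = −0.00124·q = -3.5512. At P = 1880, q = 2863.87.
Ed = (dq/dP)·(P/q) = (-3.5512) × (1880/2863.87) = -2.3312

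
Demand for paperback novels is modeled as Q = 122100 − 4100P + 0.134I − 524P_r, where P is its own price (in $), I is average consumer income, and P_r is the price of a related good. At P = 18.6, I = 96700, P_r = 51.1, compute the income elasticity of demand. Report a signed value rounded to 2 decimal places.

0.40

At the given values, Q = 122100 − 4100(18.6) + 0.134(96700) − 524(51.1) = 32021.4.
∂Q/∂I = 0.134.
E = (0.134) × (96700/32021.4) = 0.4046…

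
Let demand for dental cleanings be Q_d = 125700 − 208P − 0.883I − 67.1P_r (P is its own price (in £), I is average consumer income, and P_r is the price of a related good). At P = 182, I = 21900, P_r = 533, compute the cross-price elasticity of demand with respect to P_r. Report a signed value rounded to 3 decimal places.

At the given values, Q_d = 125700 − 208(182) − 0.883(21900) − 67.1(533) = 32742.
∂Q_d/∂P_r = -67.1.
E = (-67.1) × (533/32742) = -1.09230…

-1.092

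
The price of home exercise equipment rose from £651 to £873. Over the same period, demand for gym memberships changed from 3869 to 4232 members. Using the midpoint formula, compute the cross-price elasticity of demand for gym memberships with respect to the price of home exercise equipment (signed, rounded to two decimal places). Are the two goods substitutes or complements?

%ΔQ_{gym memberships} = (4232 − 3869)/avg = 363/4050.5 = 0.089618…
%ΔP_{home exercise equipment} = (873 − 651)/avg = 222/762 = 0.291338…
E_cross = (363/4050.5) / (222/762) = 0.3076…
E_cross > 0 ⇒ the goods are substitutes.

0.31; substitutes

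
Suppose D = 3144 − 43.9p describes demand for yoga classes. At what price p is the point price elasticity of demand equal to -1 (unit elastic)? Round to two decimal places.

35.81

Ed = −43.9p/(3144 − 43.9p). Set this equal to -1:
43.9p = 1·(3144 − 43.9p) ⇒ 43.9p(1 + 1) = 1·3144
p = 1·3144 / (43.9·2) = 35.8086…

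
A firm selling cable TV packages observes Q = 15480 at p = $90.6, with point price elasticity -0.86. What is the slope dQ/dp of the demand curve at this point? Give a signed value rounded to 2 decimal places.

-146.94

Ed = (dQ/dp)·(p/Q) ⇒ dQ/dp = Ed·Q/p = (-0.86)·15480/90.6 = -146.9403…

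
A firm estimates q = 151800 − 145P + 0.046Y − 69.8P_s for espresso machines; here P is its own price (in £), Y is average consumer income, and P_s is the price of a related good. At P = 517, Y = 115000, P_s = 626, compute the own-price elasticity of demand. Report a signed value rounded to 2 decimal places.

-1.95

At the given values, q = 151800 − 145(517) + 0.046(115000) − 69.8(626) = 38430.2.
∂q/∂P = −145.
E = (-145) × (517/38430.2) = -1.9506…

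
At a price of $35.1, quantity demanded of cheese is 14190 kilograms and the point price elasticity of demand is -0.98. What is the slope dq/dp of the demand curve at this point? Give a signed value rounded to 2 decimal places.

Ed = (dq/dp)·(p/q) ⇒ dq/dp = Ed·q/p = (-0.98)·14190/35.1 = -396.1880…

-396.19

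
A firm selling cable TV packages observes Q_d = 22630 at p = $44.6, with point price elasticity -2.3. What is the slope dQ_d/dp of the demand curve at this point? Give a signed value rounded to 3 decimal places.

Ed = (dQ_d/dp)·(p/Q_d) ⇒ dQ_d/dp = Ed·Q_d/p = (-2.3)·22630/44.6 = -1167.01793…

-1167.018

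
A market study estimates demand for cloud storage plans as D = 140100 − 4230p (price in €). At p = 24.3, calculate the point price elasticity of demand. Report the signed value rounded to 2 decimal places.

-2.75

dD/dp = −4230. At p = 24.3, D = 140100 − 4230(24.3) = 37311.
Ed = (dD/dp)·(p/D) = −4230 × (24.3/37311) = -2.7549…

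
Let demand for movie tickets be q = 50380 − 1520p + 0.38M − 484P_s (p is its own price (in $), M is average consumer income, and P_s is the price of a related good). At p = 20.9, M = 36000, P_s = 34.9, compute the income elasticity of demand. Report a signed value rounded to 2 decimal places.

At the given values, q = 50380 − 1520(20.9) + 0.38(36000) − 484(34.9) = 15400.4.
∂q/∂M = 0.38.
E = (0.38) × (36000/15400.4) = 0.8882…

0.89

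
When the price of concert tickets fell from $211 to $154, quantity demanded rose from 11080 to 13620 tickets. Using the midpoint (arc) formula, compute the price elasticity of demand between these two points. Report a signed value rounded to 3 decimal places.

%ΔQ = (13620 − 11080) / [(11080 + 13620)/2] = 2540/12350 = 0.205668…
%ΔP = (154 − 211) / [(211 + 154)/2] = -57/182.5 = -0.312328…
Arc Ed = %ΔQ / %ΔP = (2540/12350) / (-57/182.5) = -0.65849…

-0.658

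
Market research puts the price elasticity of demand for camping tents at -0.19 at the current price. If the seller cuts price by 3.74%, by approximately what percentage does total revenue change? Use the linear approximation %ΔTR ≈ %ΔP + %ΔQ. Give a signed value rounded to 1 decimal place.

%ΔQ ≈ Ed × %ΔP = (-0.19) × (-3.74%) = +0.7106%
%ΔTR ≈ %ΔP + %ΔQ = (-3.74%) + (+0.7106%) = -3.0294%

-3.0%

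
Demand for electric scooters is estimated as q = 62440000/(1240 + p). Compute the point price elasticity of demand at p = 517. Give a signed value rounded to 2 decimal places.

-0.29

dq/dp = −62440000/(1240 + p)² = -20.2264. At p = 517, q = 35537.8.
Ed = (dq/dp)·(p/q) = (-20.2264) × (517/35537.8) = -0.2942…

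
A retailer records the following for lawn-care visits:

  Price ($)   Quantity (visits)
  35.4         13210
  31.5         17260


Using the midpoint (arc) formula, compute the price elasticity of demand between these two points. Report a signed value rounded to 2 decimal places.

%ΔQ = (17260 − 13210) / [(13210 + 17260)/2] = 4050/15235 = 0.265835…
%ΔP = (31.5 − 35.4) / [(35.4 + 31.5)/2] = -3.9/33.45 = -0.116591…
Arc Ed = %ΔQ / %ΔP = (4050/15235) / (-3.9/33.45) = -2.2800…

-2.28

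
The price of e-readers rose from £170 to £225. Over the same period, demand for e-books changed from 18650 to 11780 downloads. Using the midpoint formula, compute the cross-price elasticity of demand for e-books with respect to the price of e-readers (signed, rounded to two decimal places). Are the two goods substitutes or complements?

-1.62; complements

%ΔQ_{e-books} = (11780 − 18650)/avg = -6870/15215 = -0.451528…
%ΔP_{e-readers} = (225 − 170)/avg = 55/197.5 = 0.278481…
E_cross = (-6870/15215) / (55/197.5) = -1.6213…
E_cross < 0 ⇒ the goods are complements.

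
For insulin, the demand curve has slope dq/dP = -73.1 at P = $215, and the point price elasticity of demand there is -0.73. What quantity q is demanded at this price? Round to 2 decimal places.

Ed = (dq/dP)·(P/q) ⇒ q = (dq/dP)·P/Ed = (-73.1)·215/(-0.73) = 21529.4520…

21529.45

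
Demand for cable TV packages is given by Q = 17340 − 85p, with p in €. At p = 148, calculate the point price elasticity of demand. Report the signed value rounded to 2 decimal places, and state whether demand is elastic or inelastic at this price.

-2.64; elastic

dQ/dp = −85. At p = 148, Q = 17340 − 85(148) = 4760.
Ed = (dQ/dp)·(p/Q) = −85 × (148/4760) = -2.6428…
|Ed| = 2.64 > 1, so demand is elastic.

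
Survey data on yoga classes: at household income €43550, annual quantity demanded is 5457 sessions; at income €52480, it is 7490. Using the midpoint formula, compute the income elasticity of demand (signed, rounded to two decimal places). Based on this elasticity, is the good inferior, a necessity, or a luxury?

%ΔQ = (7490 − 5457)/[( 5457 + 7490)/2] = 2033/6473.5 = 0.314049…
%ΔIncome = (52480 − 43550)/[( 43550 + 52480)/2] = 8930/48015 = 0.185983…
E_income = (2033/6473.5) / (8930/48015) = 1.6885…
E_income > 1 ⇒ normal good, luxury.

1.69; luxury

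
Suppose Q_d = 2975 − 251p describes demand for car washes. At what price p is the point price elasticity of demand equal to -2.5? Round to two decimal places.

Ed = −251p/(2975 − 251p). Set this equal to -2.5:
251p = 2.5·(2975 − 251p) ⇒ 251p(1 + 2.5) = 2.5·2975
p = 2.5·2975 / (251·3.5) = 8.4661…

8.47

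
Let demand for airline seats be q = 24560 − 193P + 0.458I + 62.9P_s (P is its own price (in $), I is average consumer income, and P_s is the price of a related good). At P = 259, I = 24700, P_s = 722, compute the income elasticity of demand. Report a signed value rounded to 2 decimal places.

0.36

At the given values, q = 24560 − 193(259) + 0.458(24700) + 62.9(722) = 31299.4.
∂q/∂I = 0.458.
E = (0.458) × (24700/31299.4) = 0.3614…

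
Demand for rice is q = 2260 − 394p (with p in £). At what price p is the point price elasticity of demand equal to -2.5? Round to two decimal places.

Ed = −394p/(2260 − 394p). Set this equal to -2.5:
394p = 2.5·(2260 − 394p) ⇒ 394p(1 + 2.5) = 2.5·2260
p = 2.5·2260 / (394·3.5) = 4.0971…

4.10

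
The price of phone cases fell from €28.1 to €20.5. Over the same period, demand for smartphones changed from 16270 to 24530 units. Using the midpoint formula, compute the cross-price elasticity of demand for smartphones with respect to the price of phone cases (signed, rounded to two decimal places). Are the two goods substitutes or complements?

%ΔQ_{smartphones} = (24530 − 16270)/avg = 8260/20400 = 0.404901…
%ΔP_{phone cases} = (20.5 − 28.1)/avg = -7.6/24.3 = -0.312757…
E_cross = (8260/20400) / (-7.6/24.3) = -1.2946…
E_cross < 0 ⇒ the goods are complements.

-1.29; complements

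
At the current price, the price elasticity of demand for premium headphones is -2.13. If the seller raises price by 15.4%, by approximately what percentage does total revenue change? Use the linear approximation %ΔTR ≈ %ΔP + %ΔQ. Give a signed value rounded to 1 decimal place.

-17.4%

%ΔQ ≈ Ed × %ΔP = (-2.13) × (+15.4%) = -32.8020%
%ΔTR ≈ %ΔP + %ΔQ = (+15.4%) + (-32.8020%) = -17.4020%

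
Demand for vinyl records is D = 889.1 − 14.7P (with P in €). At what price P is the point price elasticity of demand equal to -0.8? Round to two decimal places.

26.88

Ed = −14.7P/(889.1 − 14.7P). Set this equal to -0.8:
14.7P = 0.8·(889.1 − 14.7P) ⇒ 14.7P(1 + 0.8) = 0.8·889.1
P = 0.8·889.1 / (14.7·1.8) = 26.8813…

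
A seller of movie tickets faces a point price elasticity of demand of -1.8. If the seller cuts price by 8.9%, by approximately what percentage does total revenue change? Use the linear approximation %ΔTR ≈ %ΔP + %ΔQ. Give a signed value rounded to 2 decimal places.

+7.12%

%ΔQ ≈ Ed × %ΔP = (-1.8) × (-8.9%) = +16.0200%
%ΔTR ≈ %ΔP + %ΔQ = (-8.9%) + (+16.0200%) = +7.1200%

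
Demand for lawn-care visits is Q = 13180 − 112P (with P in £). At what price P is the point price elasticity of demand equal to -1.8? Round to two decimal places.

Ed = −112P/(13180 − 112P). Set this equal to -1.8:
112P = 1.8·(13180 − 112P) ⇒ 112P(1 + 1.8) = 1.8·13180
P = 1.8·13180 / (112·2.8) = 75.6505…

75.65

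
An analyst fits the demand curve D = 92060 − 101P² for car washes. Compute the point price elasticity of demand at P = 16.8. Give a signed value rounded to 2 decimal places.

-0.90

dD/dP = −2·101·P = -3393.6. At P = 16.8, D = 63553.76.
Ed = (dD/dP)·(P/D) = (-3393.6) × (16.8/63553.76) = -0.8970…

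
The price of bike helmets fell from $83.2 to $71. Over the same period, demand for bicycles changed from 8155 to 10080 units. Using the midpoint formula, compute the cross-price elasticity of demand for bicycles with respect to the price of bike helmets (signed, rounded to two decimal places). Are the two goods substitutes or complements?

-1.33; complements

%ΔQ_{bicycles} = (10080 − 8155)/avg = 1925/9117.5 = 0.211132…
%ΔP_{bike helmets} = (71 − 83.2)/avg = -12.2/77.1 = -0.158236…
E_cross = (1925/9117.5) / (-12.2/77.1) = -1.3342…
E_cross < 0 ⇒ the goods are complements.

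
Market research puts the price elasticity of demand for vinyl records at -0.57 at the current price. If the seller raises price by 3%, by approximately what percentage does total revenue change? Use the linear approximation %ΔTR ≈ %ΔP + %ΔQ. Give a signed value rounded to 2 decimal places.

%ΔQ ≈ Ed × %ΔP = (-0.57) × (+3%) = -1.7100%
%ΔTR ≈ %ΔP + %ΔQ = (+3%) + (-1.7100%) = +1.2900%

+1.29%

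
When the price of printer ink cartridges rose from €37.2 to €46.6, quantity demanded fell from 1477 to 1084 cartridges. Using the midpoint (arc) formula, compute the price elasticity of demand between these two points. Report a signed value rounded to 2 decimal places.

%ΔQ = (1084 − 1477) / [(1477 + 1084)/2] = -393/1280.5 = -0.306911…
%ΔP = (46.6 − 37.2) / [(37.2 + 46.6)/2] = 9.4/41.9 = 0.224343…
Arc Ed = %ΔQ / %ΔP = (-393/1280.5) / (9.4/41.9) = -1.3680…

-1.37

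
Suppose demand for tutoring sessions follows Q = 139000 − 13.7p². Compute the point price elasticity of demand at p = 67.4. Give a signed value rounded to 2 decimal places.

dQ/dp = −2·13.7·p = -1846.76. At p = 67.4, Q = 76764.188.
Ed = (dQ/dp)·(p/Q) = (-1846.76) × (67.4/76764.188) = -1.6214…

-1.62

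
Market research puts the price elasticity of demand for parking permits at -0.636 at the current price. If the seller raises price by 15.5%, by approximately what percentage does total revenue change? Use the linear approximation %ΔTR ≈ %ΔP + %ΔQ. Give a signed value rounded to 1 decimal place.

+5.6%

%ΔQ ≈ Ed × %ΔP = (-0.636) × (+15.5%) = -9.8580%
%ΔTR ≈ %ΔP + %ΔQ = (+15.5%) + (-9.8580%) = +5.6420%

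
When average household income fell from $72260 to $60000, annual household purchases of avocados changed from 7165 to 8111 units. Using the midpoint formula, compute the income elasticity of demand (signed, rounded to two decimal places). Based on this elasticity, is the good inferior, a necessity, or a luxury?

%ΔQ = (8111 − 7165)/[( 7165 + 8111)/2] = 946/7638 = 0.123854…
%ΔIncome = (60000 − 72260)/[( 72260 + 60000)/2] = -12260/66130 = -0.185392…
E_income = (946/7638) / (-12260/66130) = -0.6680…
E_income < 0 ⇒ inferior good.

-0.67; inferior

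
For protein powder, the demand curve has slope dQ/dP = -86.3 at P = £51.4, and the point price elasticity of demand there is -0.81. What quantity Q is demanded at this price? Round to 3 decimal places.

5476.321

Ed = (dQ/dP)·(P/Q) ⇒ Q = (dQ/dP)·P/Ed = (-86.3)·51.4/(-0.81) = 5476.32098…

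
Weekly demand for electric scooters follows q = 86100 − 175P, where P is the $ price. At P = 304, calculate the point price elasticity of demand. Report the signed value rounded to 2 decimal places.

dq/dP = −175. At P = 304, q = 86100 − 175(304) = 32900.
Ed = (dq/dP)·(P/q) = −175 × (304/32900) = -1.6170…

-1.62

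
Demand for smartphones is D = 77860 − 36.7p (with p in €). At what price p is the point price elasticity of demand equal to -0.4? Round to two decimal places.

Ed = −36.7p/(77860 − 36.7p). Set this equal to -0.4:
36.7p = 0.4·(77860 − 36.7p) ⇒ 36.7p(1 + 0.4) = 0.4·77860
p = 0.4·77860 / (36.7·1.4) = 606.1502…

606.15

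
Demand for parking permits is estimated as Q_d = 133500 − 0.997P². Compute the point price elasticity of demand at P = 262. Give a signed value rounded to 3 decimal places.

dQ_d/dP = −2·0.997·P = -522.428. At P = 262, Q_d = 65061.932.
Ed = (dQ_d/dP)·(P/Q_d) = (-522.428) × (262/65061.932) = -2.10378…

-2.104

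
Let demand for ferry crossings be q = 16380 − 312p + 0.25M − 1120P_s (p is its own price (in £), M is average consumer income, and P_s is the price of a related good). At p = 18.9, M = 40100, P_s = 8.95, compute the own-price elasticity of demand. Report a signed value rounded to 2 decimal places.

At the given values, q = 16380 − 312(18.9) + 0.25(40100) − 1120(8.95) = 10484.2.
∂q/∂p = −312.
E = (-312) × (18.9/10484.2) = -0.5624…

-0.56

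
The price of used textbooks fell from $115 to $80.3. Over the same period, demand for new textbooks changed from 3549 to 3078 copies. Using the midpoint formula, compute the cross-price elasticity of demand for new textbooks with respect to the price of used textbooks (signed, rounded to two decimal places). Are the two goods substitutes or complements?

%ΔQ_{new textbooks} = (3078 − 3549)/avg = -471/3313.5 = -0.142145…
%ΔP_{used textbooks} = (80.3 − 115)/avg = -34.7/97.65 = -0.355350…
E_cross = (-471/3313.5) / (-34.7/97.65) = 0.4000…
E_cross > 0 ⇒ the goods are substitutes.

0.40; substitutes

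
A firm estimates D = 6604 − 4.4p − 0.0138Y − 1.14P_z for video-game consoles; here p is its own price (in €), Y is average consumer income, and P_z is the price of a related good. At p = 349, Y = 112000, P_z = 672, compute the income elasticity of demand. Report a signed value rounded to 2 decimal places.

-0.56

At the given values, D = 6604 − 4.4(349) − 0.0138(112000) − 1.14(672) = 2756.72.
∂D/∂Y = -0.0138.
E = (-0.0138) × (112000/2756.72) = -0.5606…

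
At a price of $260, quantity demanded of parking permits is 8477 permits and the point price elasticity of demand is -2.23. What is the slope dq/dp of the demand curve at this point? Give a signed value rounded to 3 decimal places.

Ed = (dq/dp)·(p/q) ⇒ dq/dp = Ed·q/p = (-2.23)·8477/260 = -72.70657…

-72.707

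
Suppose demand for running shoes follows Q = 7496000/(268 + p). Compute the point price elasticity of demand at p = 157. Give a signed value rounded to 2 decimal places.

-0.37

dQ/dp = −7496000/(268 + p)² = -41.5003. At p = 157, Q = 17637.6.
Ed = (dQ/dp)·(p/Q) = (-41.5003) × (157/17637.6) = -0.3694…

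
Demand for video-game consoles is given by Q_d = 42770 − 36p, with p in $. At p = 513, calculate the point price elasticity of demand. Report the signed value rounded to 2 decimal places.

dQ_d/dp = −36. At p = 513, Q_d = 42770 − 36(513) = 24302.
Ed = (dQ_d/dp)·(p/Q_d) = −36 × (513/24302) = -0.7599…

-0.76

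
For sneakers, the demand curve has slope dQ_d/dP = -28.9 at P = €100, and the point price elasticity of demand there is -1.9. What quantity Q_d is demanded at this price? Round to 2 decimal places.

Ed = (dQ_d/dP)·(P/Q_d) ⇒ Q_d = (dQ_d/dP)·P/Ed = (-28.9)·100/(-1.9) = 1521.0526…

1521.05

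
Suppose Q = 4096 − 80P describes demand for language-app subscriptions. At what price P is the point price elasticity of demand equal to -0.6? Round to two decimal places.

19.20

Ed = −80P/(4096 − 80P). Set this equal to -0.6:
80P = 0.6·(4096 − 80P) ⇒ 80P(1 + 0.6) = 0.6·4096
P = 0.6·4096 / (80·1.6) = 19.2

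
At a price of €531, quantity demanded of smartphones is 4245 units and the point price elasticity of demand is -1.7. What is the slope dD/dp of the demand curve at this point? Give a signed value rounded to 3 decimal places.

Ed = (dD/dp)·(p/D) ⇒ dD/dp = Ed·D/p = (-1.7)·4245/531 = -13.59039…

-13.590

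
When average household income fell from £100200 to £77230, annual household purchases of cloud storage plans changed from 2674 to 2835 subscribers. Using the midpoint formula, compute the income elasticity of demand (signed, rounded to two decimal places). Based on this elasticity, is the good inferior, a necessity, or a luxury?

%ΔQ = (2835 − 2674)/[( 2674 + 2835)/2] = 161/2754.5 = 0.058449…
%ΔIncome = (77230 − 100200)/[( 100200 + 77230)/2] = -22970/88715 = -0.258919…
E_income = (161/2754.5) / (-22970/88715) = -0.2257…
E_income < 0 ⇒ inferior good.

-0.23; inferior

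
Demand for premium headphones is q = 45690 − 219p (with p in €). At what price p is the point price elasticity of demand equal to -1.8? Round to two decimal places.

134.12

Ed = −219p/(45690 − 219p). Set this equal to -1.8:
219p = 1.8·(45690 − 219p) ⇒ 219p(1 + 1.8) = 1.8·45690
p = 1.8·45690 / (219·2.8) = 134.1193…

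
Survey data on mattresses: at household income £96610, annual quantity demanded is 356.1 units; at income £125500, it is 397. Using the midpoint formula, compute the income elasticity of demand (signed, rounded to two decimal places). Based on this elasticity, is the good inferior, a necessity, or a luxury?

%ΔQ = (397 − 356.1)/[( 356.1 + 397)/2] = 40.9/376.55 = 0.108617…
%ΔIncome = (125500 − 96610)/[( 96610 + 125500)/2] = 28890/111055 = 0.260141…
E_income = (40.9/376.55) / (28890/111055) = 0.4175…
0 < E_income < 1 ⇒ normal good, necessity.

0.42; necessity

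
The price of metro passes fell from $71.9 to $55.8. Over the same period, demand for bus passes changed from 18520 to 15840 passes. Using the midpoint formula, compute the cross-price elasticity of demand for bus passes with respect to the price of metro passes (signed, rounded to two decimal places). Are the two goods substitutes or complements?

0.62; substitutes

%ΔQ_{bus passes} = (15840 − 18520)/avg = -2680/17180 = -0.155995…
%ΔP_{metro passes} = (55.8 − 71.9)/avg = -16.1/63.85 = -0.252153…
E_cross = (-2680/17180) / (-16.1/63.85) = 0.6186…
E_cross > 0 ⇒ the goods are substitutes.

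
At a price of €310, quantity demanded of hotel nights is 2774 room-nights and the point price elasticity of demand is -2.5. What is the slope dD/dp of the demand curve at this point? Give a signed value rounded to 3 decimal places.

-22.371

Ed = (dD/dp)·(p/D) ⇒ dD/dp = Ed·D/p = (-2.5)·2774/310 = -22.37096…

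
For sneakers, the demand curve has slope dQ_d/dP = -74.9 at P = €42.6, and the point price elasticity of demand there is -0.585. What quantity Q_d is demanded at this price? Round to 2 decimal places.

5454.26

Ed = (dQ_d/dP)·(P/Q_d) ⇒ Q_d = (dQ_d/dP)·P/Ed = (-74.9)·42.6/(-0.585) = 5454.2564…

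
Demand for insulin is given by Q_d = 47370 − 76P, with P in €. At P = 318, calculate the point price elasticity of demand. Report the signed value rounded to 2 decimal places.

-1.04

dQ_d/dP = −76. At P = 318, Q_d = 47370 − 76(318) = 23202.
Ed = (dQ_d/dP)·(P/Q_d) = −76 × (318/23202) = -1.0416…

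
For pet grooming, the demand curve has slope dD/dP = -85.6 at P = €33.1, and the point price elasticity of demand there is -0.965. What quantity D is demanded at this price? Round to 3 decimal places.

Ed = (dD/dP)·(P/D) ⇒ D = (dD/dP)·P/Ed = (-85.6)·33.1/(-0.965) = 2936.12435…

2936.124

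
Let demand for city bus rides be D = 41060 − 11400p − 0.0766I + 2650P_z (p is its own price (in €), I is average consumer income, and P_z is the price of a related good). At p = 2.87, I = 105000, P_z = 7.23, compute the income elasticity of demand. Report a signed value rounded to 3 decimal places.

-0.413

At the given values, D = 41060 − 11400(2.87) − 0.0766(105000) + 2650(7.23) = 19458.5.
∂D/∂I = -0.0766.
E = (-0.0766) × (105000/19458.5) = -0.41334…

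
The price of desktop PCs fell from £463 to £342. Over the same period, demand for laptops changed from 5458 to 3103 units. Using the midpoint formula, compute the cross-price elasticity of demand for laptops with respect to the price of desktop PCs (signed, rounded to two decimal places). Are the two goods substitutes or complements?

%ΔQ_{laptops} = (3103 − 5458)/avg = -2355/4280.5 = -0.550169…
%ΔP_{desktop PCs} = (342 − 463)/avg = -121/402.5 = -0.300621…
E_cross = (-2355/4280.5) / (-121/402.5) = 1.8301…
E_cross > 0 ⇒ the goods are substitutes.

1.83; substitutes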